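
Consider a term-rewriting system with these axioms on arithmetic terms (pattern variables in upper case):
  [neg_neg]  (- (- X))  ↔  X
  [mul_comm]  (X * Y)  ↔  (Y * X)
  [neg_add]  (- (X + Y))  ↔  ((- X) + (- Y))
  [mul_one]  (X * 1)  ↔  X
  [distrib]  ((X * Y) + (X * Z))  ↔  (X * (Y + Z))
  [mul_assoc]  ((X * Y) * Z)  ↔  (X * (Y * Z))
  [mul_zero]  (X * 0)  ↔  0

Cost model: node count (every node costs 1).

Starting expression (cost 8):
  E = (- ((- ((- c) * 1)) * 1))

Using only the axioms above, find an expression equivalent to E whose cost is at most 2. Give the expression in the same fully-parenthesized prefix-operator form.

(1) ((- c) * 1)  =[mul_one →]=  (- c)    ⊢ (- ((- (- c)) * 1))
(2) ((- (- c)) * 1)  =[mul_one →]=  (- (- c))    ⊢ (- (- (- c)))
(3) (- (- (- c)))  =[neg_neg →]=  (- c)    ⊢ cost 2, within 2

(- c)   [cost 2]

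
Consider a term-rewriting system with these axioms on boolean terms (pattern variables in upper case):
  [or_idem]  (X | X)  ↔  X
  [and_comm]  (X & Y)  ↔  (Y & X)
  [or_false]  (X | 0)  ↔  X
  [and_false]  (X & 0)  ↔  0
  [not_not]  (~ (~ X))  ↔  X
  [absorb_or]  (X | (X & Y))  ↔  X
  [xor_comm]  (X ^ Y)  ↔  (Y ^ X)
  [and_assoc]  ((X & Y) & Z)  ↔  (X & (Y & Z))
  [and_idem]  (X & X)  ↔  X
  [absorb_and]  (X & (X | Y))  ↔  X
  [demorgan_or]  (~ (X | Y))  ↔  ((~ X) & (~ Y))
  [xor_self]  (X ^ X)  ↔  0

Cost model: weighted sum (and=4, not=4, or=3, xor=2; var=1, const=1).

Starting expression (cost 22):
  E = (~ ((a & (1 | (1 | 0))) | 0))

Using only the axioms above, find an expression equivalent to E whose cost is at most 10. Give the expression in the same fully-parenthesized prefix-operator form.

(~ (a & 1))   [cost 10]

1. [or_false →] (1 | 0)  →  1;  E = (~ ((a & (1 | 1)) | 0))
2. [or_idem →] (1 | 1)  →  1;  E = (~ ((a & 1) | 0))
3. [or_false →] ((a & 1) | 0)  →  (a & 1);  cost 10 ≤ 10, done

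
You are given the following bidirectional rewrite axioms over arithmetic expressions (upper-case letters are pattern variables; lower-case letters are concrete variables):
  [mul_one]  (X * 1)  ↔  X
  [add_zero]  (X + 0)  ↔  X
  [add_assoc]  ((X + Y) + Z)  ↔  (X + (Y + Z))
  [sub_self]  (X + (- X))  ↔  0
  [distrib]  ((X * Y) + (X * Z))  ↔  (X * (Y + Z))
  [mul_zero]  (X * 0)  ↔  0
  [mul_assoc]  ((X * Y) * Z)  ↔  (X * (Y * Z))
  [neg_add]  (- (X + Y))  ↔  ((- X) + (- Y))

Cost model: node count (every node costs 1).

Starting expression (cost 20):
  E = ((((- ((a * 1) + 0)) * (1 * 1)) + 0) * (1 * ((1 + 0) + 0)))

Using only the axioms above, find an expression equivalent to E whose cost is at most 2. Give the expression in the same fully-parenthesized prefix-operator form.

(- a)   [cost 2]

step 1: add_zero (→) rewrites (((- ((a * 1) + 0)) * (1 * 1)) + 0) into ((- ((a * 1) + 0)) * (1 * 1)), now (((- ((a * 1) + 0)) * (1 * 1)) * (1 * ((1 + 0) + 0)))
step 2: add_zero (→) rewrites ((1 + 0) + 0) into (1 + 0), now (((- ((a * 1) + 0)) * (1 * 1)) * (1 * (1 + 0)))
step 3: add_zero (→) rewrites (1 + 0) into 1, now (((- ((a * 1) + 0)) * (1 * 1)) * (1 * 1))
step 4: mul_one (→) rewrites (a * 1) into a, now (((- (a + 0)) * (1 * 1)) * (1 * 1))
step 5: mul_one (→) rewrites (1 * 1) into 1, now (((- (a + 0)) * (1 * 1)) * 1)
step 6: mul_one (→) rewrites (((- (a + 0)) * (1 * 1)) * 1) into ((- (a + 0)) * (1 * 1))
step 7: add_zero (→) rewrites (a + 0) into a, now ((- a) * (1 * 1))
step 8: mul_one (→) rewrites (1 * 1) into 1, now ((- a) * 1)
step 9: mul_one (→) rewrites ((- a) * 1) into (- a), reaching cost 2 (bound 2)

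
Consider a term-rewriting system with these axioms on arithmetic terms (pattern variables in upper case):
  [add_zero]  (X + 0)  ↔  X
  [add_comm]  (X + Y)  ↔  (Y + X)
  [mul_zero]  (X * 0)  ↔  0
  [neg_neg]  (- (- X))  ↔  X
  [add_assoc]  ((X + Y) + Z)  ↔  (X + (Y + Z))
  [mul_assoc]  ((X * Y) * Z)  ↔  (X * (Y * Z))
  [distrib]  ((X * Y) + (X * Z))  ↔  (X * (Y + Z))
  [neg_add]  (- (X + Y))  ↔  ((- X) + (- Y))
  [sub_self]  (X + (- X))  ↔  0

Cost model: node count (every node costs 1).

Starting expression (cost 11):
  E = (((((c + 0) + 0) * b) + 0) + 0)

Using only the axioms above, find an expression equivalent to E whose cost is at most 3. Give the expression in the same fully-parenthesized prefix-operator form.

(c * b)   [cost 3]

1. [add_zero →] ((c + 0) + 0)  →  (c + 0);  E = ((((c + 0) * b) + 0) + 0)
2. [add_zero →] (((c + 0) * b) + 0)  →  ((c + 0) * b);  E = (((c + 0) * b) + 0)
3. [add_zero →] (((c + 0) * b) + 0)  →  ((c + 0) * b)
4. [add_zero →] (c + 0)  →  c;  cost 3 ≤ 3, done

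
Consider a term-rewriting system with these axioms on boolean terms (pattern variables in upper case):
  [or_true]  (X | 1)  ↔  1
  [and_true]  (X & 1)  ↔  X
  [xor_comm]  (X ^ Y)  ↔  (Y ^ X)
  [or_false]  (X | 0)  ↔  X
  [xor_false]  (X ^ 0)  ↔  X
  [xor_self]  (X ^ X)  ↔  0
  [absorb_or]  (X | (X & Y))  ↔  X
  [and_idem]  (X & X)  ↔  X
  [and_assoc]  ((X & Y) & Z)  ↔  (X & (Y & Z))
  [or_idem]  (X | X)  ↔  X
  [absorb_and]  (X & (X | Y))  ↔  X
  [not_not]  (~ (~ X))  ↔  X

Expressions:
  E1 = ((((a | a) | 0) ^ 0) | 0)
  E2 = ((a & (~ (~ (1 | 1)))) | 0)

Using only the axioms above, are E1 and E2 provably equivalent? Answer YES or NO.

1. [or_idem →] (a | a)  →  a;  E1 = (((a | 0) ^ 0) | 0)
2. [xor_false →] ((a | 0) ^ 0)  →  (a | 0);  E1 = ((a | 0) | 0)
3. [or_false →] ((a | 0) | 0)  →  (a | 0)
4. [and_true ←] a  →  (a & 1);  E1 = ((a & 1) | 0)
5. [not_not ←] 1  →  (~ (~ 1));  E1 = ((a & (~ (~ 1))) | 0)
6. [or_idem ←] 1  →  (1 | 1);  this is E2

YES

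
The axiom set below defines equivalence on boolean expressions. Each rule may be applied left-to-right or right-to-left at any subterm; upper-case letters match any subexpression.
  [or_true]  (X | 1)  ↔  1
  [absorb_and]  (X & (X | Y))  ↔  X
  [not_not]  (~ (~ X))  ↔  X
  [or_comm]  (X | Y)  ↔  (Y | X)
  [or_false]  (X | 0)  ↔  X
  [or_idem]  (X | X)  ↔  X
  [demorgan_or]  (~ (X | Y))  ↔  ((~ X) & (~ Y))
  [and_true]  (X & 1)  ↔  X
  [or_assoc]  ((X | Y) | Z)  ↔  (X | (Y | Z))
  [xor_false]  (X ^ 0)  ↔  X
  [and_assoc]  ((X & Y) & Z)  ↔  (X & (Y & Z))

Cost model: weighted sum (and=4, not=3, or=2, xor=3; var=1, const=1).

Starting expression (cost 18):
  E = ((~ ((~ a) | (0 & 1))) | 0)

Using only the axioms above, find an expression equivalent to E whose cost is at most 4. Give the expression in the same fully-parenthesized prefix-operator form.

(a | 0)   [cost 4]

(1) (0 & 1)  =[and_true →]=  0    ⊢ ((~ ((~ a) | 0)) | 0)
(2) ((~ a) | 0)  =[or_false →]=  (~ a)    ⊢ ((~ (~ a)) | 0)
(3) (~ (~ a))  =[not_not →]=  a    ⊢ cost 4, within 4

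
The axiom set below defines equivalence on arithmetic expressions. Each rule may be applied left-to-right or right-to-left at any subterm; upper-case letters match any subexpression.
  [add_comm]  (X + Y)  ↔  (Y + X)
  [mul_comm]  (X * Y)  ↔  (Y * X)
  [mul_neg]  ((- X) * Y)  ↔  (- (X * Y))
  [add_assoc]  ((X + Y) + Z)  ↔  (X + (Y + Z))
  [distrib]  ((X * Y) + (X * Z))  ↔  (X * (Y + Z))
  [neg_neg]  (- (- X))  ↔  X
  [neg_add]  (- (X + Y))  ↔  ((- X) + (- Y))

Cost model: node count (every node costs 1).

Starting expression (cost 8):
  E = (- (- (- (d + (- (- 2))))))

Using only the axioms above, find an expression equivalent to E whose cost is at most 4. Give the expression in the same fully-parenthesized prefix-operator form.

(- (2 + d))   [cost 4]

1. [neg_neg →] (- (- 2))  →  2;  E = (- (- (- (d + 2))))
2. [add_comm →] (d + 2)  →  (2 + d);  E = (- (- (- (2 + d))))
3. [neg_neg →] (- (- (- (2 + d))))  →  (- (2 + d));  cost 4 ≤ 4, done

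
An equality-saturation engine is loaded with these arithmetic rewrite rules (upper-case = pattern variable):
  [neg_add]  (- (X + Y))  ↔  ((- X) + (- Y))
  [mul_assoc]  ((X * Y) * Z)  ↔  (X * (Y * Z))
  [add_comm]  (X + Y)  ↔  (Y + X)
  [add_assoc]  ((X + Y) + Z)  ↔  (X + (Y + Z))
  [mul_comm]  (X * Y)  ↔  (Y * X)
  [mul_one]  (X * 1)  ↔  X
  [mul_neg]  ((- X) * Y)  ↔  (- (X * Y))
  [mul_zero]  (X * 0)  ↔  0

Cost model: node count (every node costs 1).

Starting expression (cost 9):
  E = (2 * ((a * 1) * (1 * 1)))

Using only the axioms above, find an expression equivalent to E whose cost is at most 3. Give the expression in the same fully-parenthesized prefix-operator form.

(2 * a)   [cost 3]

1. [mul_one →] (1 * 1)  →  1;  E = (2 * ((a * 1) * 1))
2. [mul_one →] ((a * 1) * 1)  →  (a * 1);  E = (2 * (a * 1))
3. [mul_one →] (a * 1)  →  a;  cost 3 ≤ 3, done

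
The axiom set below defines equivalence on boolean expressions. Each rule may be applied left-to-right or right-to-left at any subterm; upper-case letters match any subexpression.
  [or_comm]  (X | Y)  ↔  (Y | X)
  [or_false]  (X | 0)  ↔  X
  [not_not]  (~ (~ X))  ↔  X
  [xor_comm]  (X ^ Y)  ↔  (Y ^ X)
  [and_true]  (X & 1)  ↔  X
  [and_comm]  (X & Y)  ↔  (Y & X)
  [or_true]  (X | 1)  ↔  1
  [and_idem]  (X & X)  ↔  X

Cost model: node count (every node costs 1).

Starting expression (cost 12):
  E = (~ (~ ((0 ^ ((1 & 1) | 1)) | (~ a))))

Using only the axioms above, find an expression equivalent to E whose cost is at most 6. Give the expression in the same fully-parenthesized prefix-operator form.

((0 ^ 1) | (~ a))   [cost 6]

1. [and_idem →] (1 & 1)  →  1;  E = (~ (~ ((0 ^ (1 | 1)) | (~ a))))
2. [or_true →] (1 | 1)  →  1;  E = (~ (~ ((0 ^ 1) | (~ a))))
3. [not_not →] (~ (~ ((0 ^ 1) | (~ a))))  →  ((0 ^ 1) | (~ a));  cost 6 ≤ 6, done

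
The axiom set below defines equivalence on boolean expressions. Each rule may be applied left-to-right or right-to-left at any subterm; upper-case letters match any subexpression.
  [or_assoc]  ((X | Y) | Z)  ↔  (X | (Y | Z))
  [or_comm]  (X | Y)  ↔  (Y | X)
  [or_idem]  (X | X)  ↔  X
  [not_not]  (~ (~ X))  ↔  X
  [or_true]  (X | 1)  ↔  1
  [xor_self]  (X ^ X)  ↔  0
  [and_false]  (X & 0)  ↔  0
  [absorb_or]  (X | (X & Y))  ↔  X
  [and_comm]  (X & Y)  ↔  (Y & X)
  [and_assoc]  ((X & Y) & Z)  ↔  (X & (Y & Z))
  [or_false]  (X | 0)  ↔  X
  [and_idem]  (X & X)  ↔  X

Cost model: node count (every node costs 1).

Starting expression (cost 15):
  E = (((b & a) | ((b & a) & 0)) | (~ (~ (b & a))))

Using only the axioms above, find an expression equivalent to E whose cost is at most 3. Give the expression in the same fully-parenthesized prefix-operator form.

(b & a)   [cost 3]

step 1: absorb_or (→) rewrites ((b & a) | ((b & a) & 0)) into (b & a), now ((b & a) | (~ (~ (b & a))))
step 2: not_not (→) rewrites (~ (~ (b & a))) into (b & a), now ((b & a) | (b & a))
step 3: or_idem (→) rewrites ((b & a) | (b & a)) into (b & a), reaching cost 3 (bound 3)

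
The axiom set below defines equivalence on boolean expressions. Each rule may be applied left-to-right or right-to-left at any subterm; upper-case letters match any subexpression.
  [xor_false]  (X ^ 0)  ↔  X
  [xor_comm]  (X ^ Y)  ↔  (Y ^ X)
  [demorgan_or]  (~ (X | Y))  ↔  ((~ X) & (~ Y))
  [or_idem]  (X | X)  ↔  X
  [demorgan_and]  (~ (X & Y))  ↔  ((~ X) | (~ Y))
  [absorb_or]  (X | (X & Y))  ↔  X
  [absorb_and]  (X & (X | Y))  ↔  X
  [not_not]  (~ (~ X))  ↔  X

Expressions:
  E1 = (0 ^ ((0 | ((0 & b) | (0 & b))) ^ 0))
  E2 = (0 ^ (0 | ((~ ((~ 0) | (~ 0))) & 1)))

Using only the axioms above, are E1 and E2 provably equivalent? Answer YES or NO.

1. [or_idem →] ((0 & b) | (0 & b))  →  (0 & b);  E1 = (0 ^ ((0 | (0 & b)) ^ 0))
2. [xor_false →] ((0 | (0 & b)) ^ 0)  →  (0 | (0 & b));  E1 = (0 ^ (0 | (0 & b)))
3. [absorb_or →] (0 | (0 & b))  →  0;  E1 = (0 ^ 0)
4. [absorb_or ←] 0  →  (0 | (0 & 1));  E1 = (0 ^ (0 | (0 & 1)))
5. [not_not ←] 0  →  (~ (~ 0));  E1 = (0 ^ (0 | ((~ (~ 0)) & 1)))
6. [or_idem ←] (~ 0)  →  ((~ 0) | (~ 0));  this is E2

YES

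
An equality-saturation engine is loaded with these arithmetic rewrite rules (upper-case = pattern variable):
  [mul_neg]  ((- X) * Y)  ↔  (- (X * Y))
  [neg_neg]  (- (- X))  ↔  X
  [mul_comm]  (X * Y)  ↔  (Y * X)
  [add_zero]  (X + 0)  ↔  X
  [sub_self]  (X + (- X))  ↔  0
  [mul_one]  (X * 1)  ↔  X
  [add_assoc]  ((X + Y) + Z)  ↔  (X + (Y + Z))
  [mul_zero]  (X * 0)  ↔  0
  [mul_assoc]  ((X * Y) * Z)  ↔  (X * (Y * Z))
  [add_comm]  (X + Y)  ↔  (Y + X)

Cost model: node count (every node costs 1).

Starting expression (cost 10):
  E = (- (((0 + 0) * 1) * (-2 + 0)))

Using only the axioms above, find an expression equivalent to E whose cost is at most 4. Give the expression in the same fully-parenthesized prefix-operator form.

(1) (-2 + 0)  =[add_zero →]=  -2    ⊢ (- (((0 + 0) * 1) * -2))
(2) (0 + 0)  =[add_zero →]=  0    ⊢ (- ((0 * 1) * -2))
(3) (0 * 1)  =[mul_one →]=  0    ⊢ cost 4, within 4

(- (0 * -2))   [cost 4]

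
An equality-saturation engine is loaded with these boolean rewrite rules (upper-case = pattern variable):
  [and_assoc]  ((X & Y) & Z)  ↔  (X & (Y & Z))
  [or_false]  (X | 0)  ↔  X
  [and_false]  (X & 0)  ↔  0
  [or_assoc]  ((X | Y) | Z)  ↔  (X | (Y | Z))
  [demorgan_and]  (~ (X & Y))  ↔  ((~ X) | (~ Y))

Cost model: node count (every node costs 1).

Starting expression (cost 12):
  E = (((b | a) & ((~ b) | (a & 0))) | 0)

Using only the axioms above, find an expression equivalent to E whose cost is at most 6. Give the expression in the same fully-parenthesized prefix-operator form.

(1) (((b | a) & ((~ b) | (a & 0))) | 0)  =[or_false →]=  ((b | a) & ((~ b) | (a & 0)))
(2) (a & 0)  =[and_false →]=  0    ⊢ ((b | a) & ((~ b) | 0))
(3) ((~ b) | 0)  =[or_false →]=  (~ b)    ⊢ cost 6, within 6

((b | a) & (~ b))   [cost 6]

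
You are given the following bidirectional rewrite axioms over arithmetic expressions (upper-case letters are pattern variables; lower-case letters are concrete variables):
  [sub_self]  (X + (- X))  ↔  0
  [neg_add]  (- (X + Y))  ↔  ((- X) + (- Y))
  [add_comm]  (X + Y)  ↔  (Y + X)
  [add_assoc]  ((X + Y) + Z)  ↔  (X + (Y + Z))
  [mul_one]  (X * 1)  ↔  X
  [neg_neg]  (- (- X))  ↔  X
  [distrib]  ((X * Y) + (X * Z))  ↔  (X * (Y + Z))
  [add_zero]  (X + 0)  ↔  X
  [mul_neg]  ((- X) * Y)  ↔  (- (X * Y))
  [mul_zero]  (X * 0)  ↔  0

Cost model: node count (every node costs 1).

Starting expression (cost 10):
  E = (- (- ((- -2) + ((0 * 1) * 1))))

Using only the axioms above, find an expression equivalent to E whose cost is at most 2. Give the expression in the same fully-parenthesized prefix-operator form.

1. [mul_one →] ((0 * 1) * 1)  →  (0 * 1);  E = (- (- ((- -2) + (0 * 1))))
2. [neg_neg →] (- (- ((- -2) + (0 * 1))))  →  ((- -2) + (0 * 1))
3. [mul_one →] (0 * 1)  →  0;  E = ((- -2) + 0)
4. [add_zero →] ((- -2) + 0)  →  (- -2);  cost 2 ≤ 2, done

(- -2)   [cost 2]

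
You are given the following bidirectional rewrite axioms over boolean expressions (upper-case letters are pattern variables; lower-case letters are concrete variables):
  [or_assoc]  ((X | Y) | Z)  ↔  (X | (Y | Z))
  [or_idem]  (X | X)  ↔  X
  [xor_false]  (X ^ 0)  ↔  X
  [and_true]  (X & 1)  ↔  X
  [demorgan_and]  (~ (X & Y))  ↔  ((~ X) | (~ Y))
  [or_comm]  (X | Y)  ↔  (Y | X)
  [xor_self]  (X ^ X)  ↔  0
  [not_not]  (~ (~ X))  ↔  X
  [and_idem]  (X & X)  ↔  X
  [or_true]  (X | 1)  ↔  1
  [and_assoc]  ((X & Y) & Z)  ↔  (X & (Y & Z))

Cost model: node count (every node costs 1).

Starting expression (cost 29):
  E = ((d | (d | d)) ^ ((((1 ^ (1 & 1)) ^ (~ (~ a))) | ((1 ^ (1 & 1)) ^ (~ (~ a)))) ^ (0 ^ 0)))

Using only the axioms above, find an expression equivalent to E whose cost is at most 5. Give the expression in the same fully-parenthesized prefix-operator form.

step 1: or_idem (→) rewrites (((1 ^ (1 & 1)) ^ (~ (~ a))) | ((1 ^ (1 & 1)) ^ (~ (~ a)))) into ((1 ^ (1 & 1)) ^ (~ (~ a))), now ((d | (d | d)) ^ (((1 ^ (1 & 1)) ^ (~ (~ a))) ^ (0 ^ 0)))
step 2: and_idem (→) rewrites (1 & 1) into 1, now ((d | (d | d)) ^ (((1 ^ 1) ^ (~ (~ a))) ^ (0 ^ 0)))
step 3: xor_false (→) rewrites (0 ^ 0) into 0, now ((d | (d | d)) ^ (((1 ^ 1) ^ (~ (~ a))) ^ 0))
step 4: not_not (→) rewrites (~ (~ a)) into a, now ((d | (d | d)) ^ (((1 ^ 1) ^ a) ^ 0))
step 5: or_idem (→) rewrites (d | d) into d, now ((d | d) ^ (((1 ^ 1) ^ a) ^ 0))
step 6: or_idem (→) rewrites (d | d) into d, now (d ^ (((1 ^ 1) ^ a) ^ 0))
step 7: xor_false (→) rewrites (((1 ^ 1) ^ a) ^ 0) into ((1 ^ 1) ^ a), now (d ^ ((1 ^ 1) ^ a))
step 8: xor_self (→) rewrites (1 ^ 1) into 0, reaching cost 5 (bound 5)

(d ^ (0 ^ a))   [cost 5]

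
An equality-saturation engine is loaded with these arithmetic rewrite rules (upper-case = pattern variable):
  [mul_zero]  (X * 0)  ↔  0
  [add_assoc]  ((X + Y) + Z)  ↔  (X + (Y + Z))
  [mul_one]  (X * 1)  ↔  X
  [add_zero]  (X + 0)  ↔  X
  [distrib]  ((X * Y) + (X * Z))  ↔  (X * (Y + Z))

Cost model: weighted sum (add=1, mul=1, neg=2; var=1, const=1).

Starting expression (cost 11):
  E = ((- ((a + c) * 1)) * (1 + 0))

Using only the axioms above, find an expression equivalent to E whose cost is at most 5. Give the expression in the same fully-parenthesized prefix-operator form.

(- (a + c))   [cost 5]

step 1: mul_one (→) rewrites ((a + c) * 1) into (a + c), now ((- (a + c)) * (1 + 0))
step 2: add_zero (→) rewrites (1 + 0) into 1, now ((- (a + c)) * 1)
step 3: mul_one (→) rewrites ((- (a + c)) * 1) into (- (a + c)), reaching cost 5 (bound 5)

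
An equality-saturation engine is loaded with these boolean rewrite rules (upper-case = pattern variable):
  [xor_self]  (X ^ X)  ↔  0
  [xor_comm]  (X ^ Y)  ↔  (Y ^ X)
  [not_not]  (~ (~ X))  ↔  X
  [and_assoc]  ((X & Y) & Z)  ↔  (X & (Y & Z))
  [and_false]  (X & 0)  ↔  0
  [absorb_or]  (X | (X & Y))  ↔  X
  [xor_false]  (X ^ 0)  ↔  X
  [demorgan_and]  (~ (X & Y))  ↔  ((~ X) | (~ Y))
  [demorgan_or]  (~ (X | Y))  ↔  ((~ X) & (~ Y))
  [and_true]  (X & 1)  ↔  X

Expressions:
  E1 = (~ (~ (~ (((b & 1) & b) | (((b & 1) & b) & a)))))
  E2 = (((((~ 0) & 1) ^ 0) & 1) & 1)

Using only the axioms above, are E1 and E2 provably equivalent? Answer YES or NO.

NO

Every axiom is a valid identity, so a rewrite proof would force E1 and E2 to agree under every assignment.
At a=0, b=1: E1 = 0 but E2 = 1; they differ, so no derivation exists.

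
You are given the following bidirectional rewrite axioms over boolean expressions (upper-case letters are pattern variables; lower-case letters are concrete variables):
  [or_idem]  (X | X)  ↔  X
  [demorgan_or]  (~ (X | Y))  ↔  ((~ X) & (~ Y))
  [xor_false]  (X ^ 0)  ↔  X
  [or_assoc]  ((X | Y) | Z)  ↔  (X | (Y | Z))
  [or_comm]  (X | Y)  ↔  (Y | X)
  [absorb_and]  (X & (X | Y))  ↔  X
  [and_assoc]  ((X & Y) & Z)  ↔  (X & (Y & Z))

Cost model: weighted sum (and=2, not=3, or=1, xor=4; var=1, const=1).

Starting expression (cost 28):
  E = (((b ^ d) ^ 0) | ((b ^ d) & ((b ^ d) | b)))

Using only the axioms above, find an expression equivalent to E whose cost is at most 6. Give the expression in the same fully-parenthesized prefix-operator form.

(b ^ d)   [cost 6]

(1) ((b ^ d) & ((b ^ d) | b))  =[absorb_and →]=  (b ^ d)    ⊢ (((b ^ d) ^ 0) | (b ^ d))
(2) ((b ^ d) ^ 0)  =[xor_false →]=  (b ^ d)    ⊢ ((b ^ d) | (b ^ d))
(3) ((b ^ d) | (b ^ d))  =[or_idem →]=  (b ^ d)    ⊢ cost 6, within 6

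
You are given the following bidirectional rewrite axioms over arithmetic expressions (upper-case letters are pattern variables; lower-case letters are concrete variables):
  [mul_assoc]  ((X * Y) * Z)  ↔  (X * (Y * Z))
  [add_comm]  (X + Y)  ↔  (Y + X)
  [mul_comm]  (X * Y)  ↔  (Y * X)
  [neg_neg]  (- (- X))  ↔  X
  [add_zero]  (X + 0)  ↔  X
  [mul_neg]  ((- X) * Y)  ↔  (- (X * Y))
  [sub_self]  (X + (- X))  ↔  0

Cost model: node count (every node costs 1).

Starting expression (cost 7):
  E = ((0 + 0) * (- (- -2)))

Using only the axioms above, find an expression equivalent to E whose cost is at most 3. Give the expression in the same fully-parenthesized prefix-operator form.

(0 * -2)   [cost 3]

1. [add_zero →] (0 + 0)  →  0;  E = (0 * (- (- -2)))
2. [neg_neg →] (- (- -2))  →  -2;  cost 3 ≤ 3, done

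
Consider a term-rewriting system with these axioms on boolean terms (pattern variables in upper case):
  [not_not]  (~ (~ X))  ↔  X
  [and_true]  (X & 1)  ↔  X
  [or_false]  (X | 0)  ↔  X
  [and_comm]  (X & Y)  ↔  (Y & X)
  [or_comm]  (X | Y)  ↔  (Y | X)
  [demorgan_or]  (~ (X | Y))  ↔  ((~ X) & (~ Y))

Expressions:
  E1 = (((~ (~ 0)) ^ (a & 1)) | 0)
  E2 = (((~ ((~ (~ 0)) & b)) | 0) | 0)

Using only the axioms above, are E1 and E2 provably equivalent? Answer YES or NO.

NO

All listed rules preserve value, hence provable equivalence implies equal values everywhere; look for a separating assignment.
a=0, b=0 gives E1 ↦ 0, E2 ↦ 1; values differ ⇒ not provably equivalent.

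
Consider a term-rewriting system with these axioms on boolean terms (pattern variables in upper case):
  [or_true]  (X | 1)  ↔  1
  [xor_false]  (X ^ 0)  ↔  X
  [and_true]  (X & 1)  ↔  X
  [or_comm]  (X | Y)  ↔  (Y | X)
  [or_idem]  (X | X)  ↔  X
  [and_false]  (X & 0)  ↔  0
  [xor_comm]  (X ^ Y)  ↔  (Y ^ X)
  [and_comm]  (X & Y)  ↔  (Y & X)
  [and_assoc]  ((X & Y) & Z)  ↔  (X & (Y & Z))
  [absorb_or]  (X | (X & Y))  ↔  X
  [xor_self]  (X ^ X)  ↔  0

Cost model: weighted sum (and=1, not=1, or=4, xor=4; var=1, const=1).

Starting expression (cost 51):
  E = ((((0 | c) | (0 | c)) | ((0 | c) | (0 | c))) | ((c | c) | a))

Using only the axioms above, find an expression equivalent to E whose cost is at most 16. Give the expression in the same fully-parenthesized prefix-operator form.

((0 | c) | (c | a))   [cost 16]

step 1: or_idem (→) rewrites (c | c) into c, now ((((0 | c) | (0 | c)) | ((0 | c) | (0 | c))) | (c | a))
step 2: or_idem (→) rewrites (((0 | c) | (0 | c)) | ((0 | c) | (0 | c))) into ((0 | c) | (0 | c)), now (((0 | c) | (0 | c)) | (c | a))
step 3: or_idem (→) rewrites ((0 | c) | (0 | c)) into (0 | c), reaching cost 16 (bound 16)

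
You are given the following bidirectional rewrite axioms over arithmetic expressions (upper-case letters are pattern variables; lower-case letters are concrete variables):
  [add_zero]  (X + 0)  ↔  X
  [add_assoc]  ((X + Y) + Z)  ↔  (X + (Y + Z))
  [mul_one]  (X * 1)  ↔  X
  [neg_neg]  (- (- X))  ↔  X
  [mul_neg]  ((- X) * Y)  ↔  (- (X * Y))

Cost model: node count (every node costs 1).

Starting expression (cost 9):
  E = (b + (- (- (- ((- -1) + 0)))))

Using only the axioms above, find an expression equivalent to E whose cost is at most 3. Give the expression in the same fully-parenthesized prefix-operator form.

1. [neg_neg →] (- (- ((- -1) + 0)))  →  ((- -1) + 0);  E = (b + (- ((- -1) + 0)))
2. [add_zero →] ((- -1) + 0)  →  (- -1);  E = (b + (- (- -1)))
3. [neg_neg →] (- (- -1))  →  -1;  cost 3 ≤ 3, done

(b + -1)   [cost 3]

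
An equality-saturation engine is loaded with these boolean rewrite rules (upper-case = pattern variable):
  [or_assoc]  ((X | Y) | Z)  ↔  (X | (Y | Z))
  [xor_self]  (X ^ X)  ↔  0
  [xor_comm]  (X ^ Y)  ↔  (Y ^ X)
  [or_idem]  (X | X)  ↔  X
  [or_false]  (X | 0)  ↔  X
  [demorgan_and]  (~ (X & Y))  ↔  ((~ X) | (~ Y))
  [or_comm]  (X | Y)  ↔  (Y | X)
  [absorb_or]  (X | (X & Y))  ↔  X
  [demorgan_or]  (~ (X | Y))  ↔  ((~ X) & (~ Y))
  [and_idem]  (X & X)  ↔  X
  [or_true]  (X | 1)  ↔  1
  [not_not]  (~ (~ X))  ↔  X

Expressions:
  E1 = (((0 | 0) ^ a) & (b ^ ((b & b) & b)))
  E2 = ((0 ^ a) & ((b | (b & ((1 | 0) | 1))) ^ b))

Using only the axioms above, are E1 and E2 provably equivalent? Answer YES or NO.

YES

1. [or_false →] (0 | 0)  →  0;  E1 = ((0 ^ a) & (b ^ ((b & b) & b)))
2. [and_idem →] (b & b)  →  b;  E1 = ((0 ^ a) & (b ^ (b & b)))
3. [and_idem →] (b & b)  →  b;  E1 = ((0 ^ a) & (b ^ b))
4. [absorb_or ←] b  →  (b | (b & 1));  E1 = ((0 ^ a) & ((b | (b & 1)) ^ b))
5. [or_idem ←] 1  →  (1 | 1);  E1 = ((0 ^ a) & ((b | (b & (1 | 1))) ^ b))
6. [or_false ←] 1  →  (1 | 0);  this is E2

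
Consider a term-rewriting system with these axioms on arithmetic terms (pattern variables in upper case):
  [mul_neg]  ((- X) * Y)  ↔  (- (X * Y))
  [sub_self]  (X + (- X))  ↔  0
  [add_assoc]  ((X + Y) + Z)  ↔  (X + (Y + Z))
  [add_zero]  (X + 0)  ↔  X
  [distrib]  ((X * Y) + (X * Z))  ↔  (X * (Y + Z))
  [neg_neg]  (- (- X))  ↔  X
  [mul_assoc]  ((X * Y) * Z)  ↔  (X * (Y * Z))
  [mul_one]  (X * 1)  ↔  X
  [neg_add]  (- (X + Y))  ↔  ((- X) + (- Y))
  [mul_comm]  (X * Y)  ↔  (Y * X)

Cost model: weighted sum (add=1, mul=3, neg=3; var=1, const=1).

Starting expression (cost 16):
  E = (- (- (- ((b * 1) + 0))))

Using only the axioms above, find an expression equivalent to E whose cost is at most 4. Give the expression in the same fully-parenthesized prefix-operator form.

(- b)   [cost 4]

step 1: add_zero (→) rewrites ((b * 1) + 0) into (b * 1), now (- (- (- (b * 1))))
step 2: mul_one (→) rewrites (b * 1) into b, now (- (- (- b)))
step 3: neg_neg (→) rewrites (- (- (- b))) into (- b), reaching cost 4 (bound 4)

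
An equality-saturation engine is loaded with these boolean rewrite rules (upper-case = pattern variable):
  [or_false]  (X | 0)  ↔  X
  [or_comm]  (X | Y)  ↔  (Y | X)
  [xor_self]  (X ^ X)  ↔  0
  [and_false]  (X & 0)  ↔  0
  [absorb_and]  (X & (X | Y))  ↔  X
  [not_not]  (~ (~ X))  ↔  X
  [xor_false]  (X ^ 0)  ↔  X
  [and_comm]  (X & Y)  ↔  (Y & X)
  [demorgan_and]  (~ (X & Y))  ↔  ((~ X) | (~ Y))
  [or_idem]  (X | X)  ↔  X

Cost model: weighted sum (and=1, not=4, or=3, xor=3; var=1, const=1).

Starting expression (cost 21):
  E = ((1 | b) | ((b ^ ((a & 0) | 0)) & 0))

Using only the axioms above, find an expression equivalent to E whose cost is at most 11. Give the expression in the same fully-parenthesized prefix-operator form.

1. [or_false →] ((a & 0) | 0)  →  (a & 0);  E = ((1 | b) | ((b ^ (a & 0)) & 0))
2. [and_false →] (a & 0)  →  0;  E = ((1 | b) | ((b ^ 0) & 0))
3. [xor_false →] (b ^ 0)  →  b;  cost 11 ≤ 11, done

((1 | b) | (b & 0))   [cost 11]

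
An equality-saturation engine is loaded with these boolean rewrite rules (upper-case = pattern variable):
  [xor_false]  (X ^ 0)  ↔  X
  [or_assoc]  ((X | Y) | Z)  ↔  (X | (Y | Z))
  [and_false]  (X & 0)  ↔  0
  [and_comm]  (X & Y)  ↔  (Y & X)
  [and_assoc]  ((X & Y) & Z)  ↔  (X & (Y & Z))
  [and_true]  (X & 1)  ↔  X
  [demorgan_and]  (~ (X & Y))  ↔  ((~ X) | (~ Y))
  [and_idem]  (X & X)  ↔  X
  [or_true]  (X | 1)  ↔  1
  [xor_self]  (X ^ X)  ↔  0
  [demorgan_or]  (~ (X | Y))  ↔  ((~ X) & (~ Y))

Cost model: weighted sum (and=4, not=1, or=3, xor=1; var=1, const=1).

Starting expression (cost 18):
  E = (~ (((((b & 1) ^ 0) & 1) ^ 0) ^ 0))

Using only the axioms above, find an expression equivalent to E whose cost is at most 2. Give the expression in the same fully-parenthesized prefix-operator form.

(1) (b & 1)  =[and_true →]=  b    ⊢ (~ ((((b ^ 0) & 1) ^ 0) ^ 0))
(2) ((((b ^ 0) & 1) ^ 0) ^ 0)  =[xor_false →]=  (((b ^ 0) & 1) ^ 0)    ⊢ (~ (((b ^ 0) & 1) ^ 0))
(3) (b ^ 0)  =[xor_false →]=  b    ⊢ (~ ((b & 1) ^ 0))
(4) (b & 1)  =[and_true →]=  b    ⊢ (~ (b ^ 0))
(5) (b ^ 0)  =[xor_false →]=  b    ⊢ cost 2, within 2

(~ b)   [cost 2]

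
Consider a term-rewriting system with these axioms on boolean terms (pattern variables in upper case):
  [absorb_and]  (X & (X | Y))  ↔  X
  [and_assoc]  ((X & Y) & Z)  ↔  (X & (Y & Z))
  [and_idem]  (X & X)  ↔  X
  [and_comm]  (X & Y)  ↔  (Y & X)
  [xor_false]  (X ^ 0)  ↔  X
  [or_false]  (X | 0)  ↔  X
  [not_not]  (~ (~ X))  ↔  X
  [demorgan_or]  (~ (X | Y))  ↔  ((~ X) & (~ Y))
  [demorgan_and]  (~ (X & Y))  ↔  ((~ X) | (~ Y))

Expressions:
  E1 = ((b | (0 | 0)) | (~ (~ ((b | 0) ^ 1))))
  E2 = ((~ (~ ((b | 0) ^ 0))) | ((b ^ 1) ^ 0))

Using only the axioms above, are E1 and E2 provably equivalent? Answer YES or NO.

YES

(1) (b | 0)  =[or_false →]=  b    ⊢ ((b | (0 | 0)) | (~ (~ (b ^ 1))))
(2) (~ (~ (b ^ 1)))  =[not_not →]=  (b ^ 1)    ⊢ ((b | (0 | 0)) | (b ^ 1))
(3) (0 | 0)  =[or_false →]=  0    ⊢ ((b | 0) | (b ^ 1))
(4) (b | 0)  =[not_not ←]=  (~ (~ (b | 0)))    ⊢ ((~ (~ (b | 0))) | (b ^ 1))
(5) (b | 0)  =[xor_false ←]=  ((b | 0) ^ 0)    ⊢ ((~ (~ ((b | 0) ^ 0))) | (b ^ 1))
(6) (b ^ 1)  =[xor_false ←]=  ((b ^ 1) ^ 0)    ⊢ E2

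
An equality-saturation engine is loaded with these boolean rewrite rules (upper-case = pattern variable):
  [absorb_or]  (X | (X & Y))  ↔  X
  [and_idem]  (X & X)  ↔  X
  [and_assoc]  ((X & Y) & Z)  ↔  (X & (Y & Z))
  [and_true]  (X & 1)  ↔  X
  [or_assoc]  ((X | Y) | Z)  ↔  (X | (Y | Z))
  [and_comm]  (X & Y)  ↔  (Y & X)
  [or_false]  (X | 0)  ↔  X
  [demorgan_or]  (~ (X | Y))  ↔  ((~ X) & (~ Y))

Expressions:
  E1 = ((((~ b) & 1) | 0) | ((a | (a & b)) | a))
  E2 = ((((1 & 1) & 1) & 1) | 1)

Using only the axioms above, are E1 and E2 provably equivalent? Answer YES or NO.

All listed rules preserve value, hence provable equivalence implies equal values everywhere; look for a separating assignment.
a=0, b=1 gives E1 ↦ 0, E2 ↦ 1; values differ ⇒ not provably equivalent.

NO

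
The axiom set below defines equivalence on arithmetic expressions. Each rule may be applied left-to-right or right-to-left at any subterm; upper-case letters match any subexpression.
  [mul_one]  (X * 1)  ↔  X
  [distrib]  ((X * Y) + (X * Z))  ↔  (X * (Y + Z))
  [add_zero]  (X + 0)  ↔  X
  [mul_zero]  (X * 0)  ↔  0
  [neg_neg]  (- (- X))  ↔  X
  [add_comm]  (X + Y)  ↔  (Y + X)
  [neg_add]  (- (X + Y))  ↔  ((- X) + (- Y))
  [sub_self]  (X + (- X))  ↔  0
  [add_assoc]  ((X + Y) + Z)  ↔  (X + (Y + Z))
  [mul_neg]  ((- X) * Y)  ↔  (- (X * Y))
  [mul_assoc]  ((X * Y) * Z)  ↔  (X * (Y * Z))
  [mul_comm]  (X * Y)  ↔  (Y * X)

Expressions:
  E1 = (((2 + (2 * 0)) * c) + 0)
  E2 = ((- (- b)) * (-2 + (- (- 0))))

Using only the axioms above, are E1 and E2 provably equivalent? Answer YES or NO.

Every axiom is a valid identity, so a rewrite proof would force E1 and E2 to agree under every assignment.
At b=0, c=1: E1 = 2 but E2 = 0; they differ, so no derivation exists.

NO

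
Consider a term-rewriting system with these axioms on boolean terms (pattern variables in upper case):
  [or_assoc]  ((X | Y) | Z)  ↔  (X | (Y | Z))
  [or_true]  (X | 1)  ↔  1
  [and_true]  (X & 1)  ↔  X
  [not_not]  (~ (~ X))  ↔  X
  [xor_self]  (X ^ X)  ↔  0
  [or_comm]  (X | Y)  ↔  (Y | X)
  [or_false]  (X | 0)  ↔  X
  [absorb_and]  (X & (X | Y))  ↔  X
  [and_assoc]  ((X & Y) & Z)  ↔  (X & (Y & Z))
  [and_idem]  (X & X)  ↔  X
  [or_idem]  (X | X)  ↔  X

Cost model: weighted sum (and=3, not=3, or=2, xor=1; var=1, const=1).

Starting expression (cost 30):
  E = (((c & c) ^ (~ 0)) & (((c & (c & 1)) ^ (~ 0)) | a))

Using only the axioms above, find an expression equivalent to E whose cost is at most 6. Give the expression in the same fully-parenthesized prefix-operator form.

(c ^ (~ 0))   [cost 6]

step 1: and_true (→) rewrites (c & 1) into c, now (((c & c) ^ (~ 0)) & (((c & c) ^ (~ 0)) | a))
step 2: absorb_and (→) rewrites (((c & c) ^ (~ 0)) & (((c & c) ^ (~ 0)) | a)) into ((c & c) ^ (~ 0))
step 3: and_idem (→) rewrites (c & c) into c, reaching cost 6 (bound 6)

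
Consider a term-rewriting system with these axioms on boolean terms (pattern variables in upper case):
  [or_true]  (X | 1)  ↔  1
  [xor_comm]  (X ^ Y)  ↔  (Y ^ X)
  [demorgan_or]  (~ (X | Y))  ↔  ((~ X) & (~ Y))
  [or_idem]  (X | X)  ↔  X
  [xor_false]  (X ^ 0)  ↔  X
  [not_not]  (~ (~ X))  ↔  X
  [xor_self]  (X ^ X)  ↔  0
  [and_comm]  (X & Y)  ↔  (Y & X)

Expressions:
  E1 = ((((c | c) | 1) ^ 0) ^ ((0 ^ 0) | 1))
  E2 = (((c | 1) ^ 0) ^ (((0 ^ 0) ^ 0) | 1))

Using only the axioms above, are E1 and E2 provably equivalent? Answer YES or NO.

(1) (0 ^ 0)  =[xor_false →]=  0    ⊢ ((((c | c) | 1) ^ 0) ^ (0 | 1))
(2) (((c | c) | 1) ^ 0)  =[xor_false →]=  ((c | c) | 1)    ⊢ (((c | c) | 1) ^ (0 | 1))
(3) (c | c)  =[or_idem →]=  c    ⊢ ((c | 1) ^ (0 | 1))
(4) 0  =[xor_false ←]=  (0 ^ 0)    ⊢ ((c | 1) ^ ((0 ^ 0) | 1))
(5) 0  =[xor_false ←]=  (0 ^ 0)    ⊢ ((c | 1) ^ (((0 ^ 0) ^ 0) | 1))
(6) (c | 1)  =[xor_false ←]=  ((c | 1) ^ 0)    ⊢ E2

YES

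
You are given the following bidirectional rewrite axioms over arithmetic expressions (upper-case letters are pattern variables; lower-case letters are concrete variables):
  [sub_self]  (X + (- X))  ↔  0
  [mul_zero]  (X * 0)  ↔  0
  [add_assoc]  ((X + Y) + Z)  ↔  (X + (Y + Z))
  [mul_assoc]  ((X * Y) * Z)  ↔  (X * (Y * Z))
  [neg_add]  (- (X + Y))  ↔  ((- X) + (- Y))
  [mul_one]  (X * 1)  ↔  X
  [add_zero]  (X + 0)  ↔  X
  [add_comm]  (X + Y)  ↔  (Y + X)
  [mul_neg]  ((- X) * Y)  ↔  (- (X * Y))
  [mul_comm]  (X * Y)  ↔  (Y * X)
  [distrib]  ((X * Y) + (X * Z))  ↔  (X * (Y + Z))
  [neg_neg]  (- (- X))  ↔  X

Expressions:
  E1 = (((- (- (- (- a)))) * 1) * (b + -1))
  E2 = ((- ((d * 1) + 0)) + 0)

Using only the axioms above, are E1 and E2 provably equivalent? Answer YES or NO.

NO

The axioms are sound identities: if E1 ↔* E2 then E1 and E2 evaluate identically under any assignment.
Under a=0, b=0, d=1: E1 evaluates to 0, E2 to -1. Distinct ⇒ no rewrite sequence connects them.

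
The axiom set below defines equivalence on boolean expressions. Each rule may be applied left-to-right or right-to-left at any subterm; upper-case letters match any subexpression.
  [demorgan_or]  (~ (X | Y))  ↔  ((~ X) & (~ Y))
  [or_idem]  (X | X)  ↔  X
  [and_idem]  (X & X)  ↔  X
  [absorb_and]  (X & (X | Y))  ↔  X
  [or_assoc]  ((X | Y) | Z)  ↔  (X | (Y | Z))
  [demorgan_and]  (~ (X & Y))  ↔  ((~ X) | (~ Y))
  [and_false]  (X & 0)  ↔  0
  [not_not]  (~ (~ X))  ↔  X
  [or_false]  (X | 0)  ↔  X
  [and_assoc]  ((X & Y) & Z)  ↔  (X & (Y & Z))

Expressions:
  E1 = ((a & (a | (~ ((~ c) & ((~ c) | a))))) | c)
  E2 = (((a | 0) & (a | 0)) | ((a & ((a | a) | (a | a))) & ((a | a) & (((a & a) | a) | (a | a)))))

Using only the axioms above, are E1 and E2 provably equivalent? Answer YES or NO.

The axioms are sound identities: if E1 ↔* E2 then E1 and E2 evaluate identically under any assignment.
Under a=0, c=1: E1 evaluates to 1, E2 to 0. Distinct ⇒ no rewrite sequence connects them.

NO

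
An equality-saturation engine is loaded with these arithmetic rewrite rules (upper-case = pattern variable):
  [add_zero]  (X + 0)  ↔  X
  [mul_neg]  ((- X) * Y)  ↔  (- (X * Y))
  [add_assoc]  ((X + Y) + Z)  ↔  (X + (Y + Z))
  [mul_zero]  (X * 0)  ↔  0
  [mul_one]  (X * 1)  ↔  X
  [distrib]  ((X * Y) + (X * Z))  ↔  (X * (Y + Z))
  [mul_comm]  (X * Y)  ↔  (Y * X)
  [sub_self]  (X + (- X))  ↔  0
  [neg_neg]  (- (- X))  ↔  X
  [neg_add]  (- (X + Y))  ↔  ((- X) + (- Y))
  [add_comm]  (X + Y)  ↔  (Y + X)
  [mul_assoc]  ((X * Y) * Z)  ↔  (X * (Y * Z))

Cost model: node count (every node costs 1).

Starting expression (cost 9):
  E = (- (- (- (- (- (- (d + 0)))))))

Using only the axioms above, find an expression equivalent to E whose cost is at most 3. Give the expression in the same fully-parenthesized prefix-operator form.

step 1: neg_neg (→) rewrites (- (- (- (- (- (d + 0)))))) into (- (- (- (d + 0)))), now (- (- (- (- (d + 0)))))
step 2: neg_neg (→) rewrites (- (- (d + 0))) into (d + 0), now (- (- (d + 0)))
step 3: add_zero (→) rewrites (d + 0) into d, reaching cost 3 (bound 3)

(- (- d))   [cost 3]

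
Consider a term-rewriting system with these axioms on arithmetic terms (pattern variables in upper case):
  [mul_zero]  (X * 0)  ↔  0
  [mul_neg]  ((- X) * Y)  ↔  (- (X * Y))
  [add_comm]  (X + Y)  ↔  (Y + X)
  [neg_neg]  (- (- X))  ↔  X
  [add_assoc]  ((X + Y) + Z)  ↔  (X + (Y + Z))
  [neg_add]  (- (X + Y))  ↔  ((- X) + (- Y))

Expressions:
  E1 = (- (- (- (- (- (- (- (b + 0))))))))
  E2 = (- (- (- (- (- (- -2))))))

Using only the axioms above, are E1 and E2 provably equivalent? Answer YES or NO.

NO

Every axiom is a valid identity, so a rewrite proof would force E1 and E2 to agree under every assignment.
At b=0: E1 = 0 but E2 = -2; they differ, so no derivation exists.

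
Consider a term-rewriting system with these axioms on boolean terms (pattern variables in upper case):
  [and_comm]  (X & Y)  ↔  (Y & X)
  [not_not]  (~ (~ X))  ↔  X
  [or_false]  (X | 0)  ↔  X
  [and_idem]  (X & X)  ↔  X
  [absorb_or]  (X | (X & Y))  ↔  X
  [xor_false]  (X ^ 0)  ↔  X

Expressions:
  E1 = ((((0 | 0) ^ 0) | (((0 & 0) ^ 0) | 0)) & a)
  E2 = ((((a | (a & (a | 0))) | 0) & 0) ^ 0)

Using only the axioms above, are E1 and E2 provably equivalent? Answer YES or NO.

step 1: xor_false (→) rewrites ((0 & 0) ^ 0) into (0 & 0), now ((((0 | 0) ^ 0) | ((0 & 0) | 0)) & a)
step 2: or_false (→) rewrites ((0 & 0) | 0) into (0 & 0), now ((((0 | 0) ^ 0) | (0 & 0)) & a)
step 3: xor_false (→) rewrites ((0 | 0) ^ 0) into (0 | 0), now (((0 | 0) | (0 & 0)) & a)
step 4: or_false (→) rewrites (0 | 0) into 0, now ((0 | (0 & 0)) & a)
step 5: absorb_or (→) rewrites (0 | (0 & 0)) into 0, now (0 & a)
step 6: or_false (←) rewrites a into (a | 0), now (0 & (a | 0))
step 7: and_comm (→) rewrites (0 & (a | 0)) into ((a | 0) & 0)
step 8: xor_false (←) rewrites ((a | 0) & 0) into (((a | 0) & 0) ^ 0)
step 9: absorb_or (←) rewrites a into (a | (a & a)), now ((((a | (a & a)) | 0) & 0) ^ 0)
step 10: or_false (←) rewrites a into (a | 0), which is E2

YES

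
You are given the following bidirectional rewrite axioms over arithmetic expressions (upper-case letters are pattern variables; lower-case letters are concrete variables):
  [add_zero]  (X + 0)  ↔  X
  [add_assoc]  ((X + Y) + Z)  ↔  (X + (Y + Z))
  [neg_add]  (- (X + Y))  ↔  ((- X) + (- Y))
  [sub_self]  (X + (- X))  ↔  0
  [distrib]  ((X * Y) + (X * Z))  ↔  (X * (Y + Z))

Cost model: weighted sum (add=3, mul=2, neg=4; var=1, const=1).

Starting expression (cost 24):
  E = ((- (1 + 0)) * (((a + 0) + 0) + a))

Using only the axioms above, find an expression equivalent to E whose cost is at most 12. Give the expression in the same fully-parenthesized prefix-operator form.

((- 1) * (a + a))   [cost 12]

1. [add_zero →] (a + 0)  →  a;  E = ((- (1 + 0)) * ((a + 0) + a))
2. [add_zero →] (a + 0)  →  a;  E = ((- (1 + 0)) * (a + a))
3. [add_zero →] (1 + 0)  →  1;  cost 12 ≤ 12, done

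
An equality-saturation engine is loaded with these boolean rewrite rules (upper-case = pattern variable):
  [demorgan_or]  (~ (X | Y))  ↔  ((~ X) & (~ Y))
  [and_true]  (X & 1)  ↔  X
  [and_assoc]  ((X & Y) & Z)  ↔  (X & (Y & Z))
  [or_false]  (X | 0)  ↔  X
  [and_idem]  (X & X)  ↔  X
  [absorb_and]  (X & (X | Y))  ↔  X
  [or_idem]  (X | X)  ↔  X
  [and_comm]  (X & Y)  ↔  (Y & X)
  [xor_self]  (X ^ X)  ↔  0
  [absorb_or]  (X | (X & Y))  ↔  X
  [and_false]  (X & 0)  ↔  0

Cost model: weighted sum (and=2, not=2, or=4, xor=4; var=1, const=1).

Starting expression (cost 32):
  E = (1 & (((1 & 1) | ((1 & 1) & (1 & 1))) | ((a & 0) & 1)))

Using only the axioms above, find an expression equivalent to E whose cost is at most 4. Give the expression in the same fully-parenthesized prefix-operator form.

step 1: and_idem (→) rewrites ((1 & 1) & (1 & 1)) into (1 & 1), now (1 & (((1 & 1) | (1 & 1)) | ((a & 0) & 1)))
step 2: and_false (→) rewrites (a & 0) into 0, now (1 & (((1 & 1) | (1 & 1)) | (0 & 1)))
step 3: and_true (→) rewrites (0 & 1) into 0, now (1 & (((1 & 1) | (1 & 1)) | 0))
step 4: or_idem (→) rewrites ((1 & 1) | (1 & 1)) into (1 & 1), now (1 & ((1 & 1) | 0))
step 5: or_false (→) rewrites ((1 & 1) | 0) into (1 & 1), now (1 & (1 & 1))
step 6: and_true (→) rewrites (1 & 1) into 1, reaching cost 4 (bound 4)

(1 & 1)   [cost 4]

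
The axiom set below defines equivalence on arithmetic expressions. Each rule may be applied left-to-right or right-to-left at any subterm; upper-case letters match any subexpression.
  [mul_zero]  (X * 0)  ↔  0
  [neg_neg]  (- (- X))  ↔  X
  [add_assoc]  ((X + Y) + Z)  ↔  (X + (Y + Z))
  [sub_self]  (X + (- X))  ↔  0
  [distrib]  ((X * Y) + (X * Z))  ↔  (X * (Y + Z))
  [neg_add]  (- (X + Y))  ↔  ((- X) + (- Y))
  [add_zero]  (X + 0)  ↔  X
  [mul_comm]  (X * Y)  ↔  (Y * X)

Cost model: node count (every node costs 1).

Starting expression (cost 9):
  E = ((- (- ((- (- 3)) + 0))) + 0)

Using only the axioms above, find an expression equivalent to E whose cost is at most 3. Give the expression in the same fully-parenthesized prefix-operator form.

step 1: add_zero (→) rewrites ((- (- ((- (- 3)) + 0))) + 0) into (- (- ((- (- 3)) + 0)))
step 2: add_zero (→) rewrites ((- (- 3)) + 0) into (- (- 3)), now (- (- (- (- 3))))
step 3: neg_neg (→) rewrites (- (- (- (- 3)))) into (- (- 3)), reaching cost 3 (bound 3)

(- (- 3))   [cost 3]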